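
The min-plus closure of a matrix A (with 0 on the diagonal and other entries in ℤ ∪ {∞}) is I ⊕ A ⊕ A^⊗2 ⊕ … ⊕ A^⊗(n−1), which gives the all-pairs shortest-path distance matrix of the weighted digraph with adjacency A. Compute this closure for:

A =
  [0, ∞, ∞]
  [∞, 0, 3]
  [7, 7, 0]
Closure =
  [0, ∞, ∞]
  [10, 0, 3]
  [7, 7, 0]

This is the Floyd-Warshall all-pairs shortest-path computation. For each intermediate vertex k = 0, 1, …, 2, update dist[i][j] ← min(dist[i][j], dist[i][k] + dist[k][j]). The final matrix gives, for each (i, j), the minimum total weight of any directed path from i to j (possibly empty when i = j).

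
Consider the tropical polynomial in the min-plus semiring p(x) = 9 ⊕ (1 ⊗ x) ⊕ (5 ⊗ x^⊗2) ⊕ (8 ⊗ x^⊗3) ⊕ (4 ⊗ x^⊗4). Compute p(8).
p(8) = 9

A tropical monomial a ⊗ x^⊗i evaluates to a + i · x. Evaluating each term at x = 8:
  Term 0 contributes 9 + 0 · 8 = 9
  Term 1 contributes 1 + 1 · 8 = 9
  Term 2 contributes 5 + 2 · 8 = 21
  Term 3 contributes 8 + 3 · 8 = 32
  Term 4 contributes 4 + 4 · 8 = 36
p(8) = ⊕ of these = min[9, 9, 21, 32, 36] = 9.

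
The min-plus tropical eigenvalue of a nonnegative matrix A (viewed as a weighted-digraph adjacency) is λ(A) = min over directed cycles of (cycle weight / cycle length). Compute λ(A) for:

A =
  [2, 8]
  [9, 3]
λ(A) = 2

Enumerate directed cycles and compute their means (weight / length). Sample:
  cycle 0 → 0: weight = 2, length = 1, mean = 2/1 ≈ 2.000
  cycle 1 → 1: weight = 3, length = 1, mean = 3/1 ≈ 3.000
  cycle 0 → 1 → 0: weight = 17, length = 2, mean = 17/2 ≈ 8.500
  cycle 1 → 0 → 1: weight = 17, length = 2, mean = 17/2 ≈ 8.500
Minimum mean = 2.000, attained e.g. along the cycle 0 → 0 with weight 2 and length 1. So λ(A) = 2/1 = 2.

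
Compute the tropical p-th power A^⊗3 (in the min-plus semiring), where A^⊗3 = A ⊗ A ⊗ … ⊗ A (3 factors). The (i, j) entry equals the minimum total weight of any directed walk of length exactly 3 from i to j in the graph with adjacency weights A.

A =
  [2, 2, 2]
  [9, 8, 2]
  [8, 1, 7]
A^⊗3 =
  [6, 5, 5]
  [12, 10, 5]
  [11, 4, 10]

Each entry (A^⊗3)_ij equals the minimum over all length-3 walks i = v_0 → v_1 → … → v_3 = j of Σ_t A[v_t][v_{t+1}]. For example, for (i, j) = (0, 2) we minimise over 9 possible intermediate vertex sequences; the minimum is 5, attained along the walk 0 → 2 → 1 → 2.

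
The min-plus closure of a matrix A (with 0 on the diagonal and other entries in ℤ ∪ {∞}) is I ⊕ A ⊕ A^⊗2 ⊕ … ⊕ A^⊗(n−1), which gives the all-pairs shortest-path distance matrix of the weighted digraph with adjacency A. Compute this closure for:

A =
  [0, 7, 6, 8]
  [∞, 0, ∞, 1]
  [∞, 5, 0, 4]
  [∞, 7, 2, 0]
Closure =
  [0, 7, 6, 8]
  [∞, 0, 3, 1]
  [∞, 5, 0, 4]
  [∞, 7, 2, 0]

This is the Floyd-Warshall all-pairs shortest-path computation. For each intermediate vertex k = 0, 1, …, 3, update dist[i][j] ← min(dist[i][j], dist[i][k] + dist[k][j]). The final matrix gives, for each (i, j), the minimum total weight of any directed path from i to j (possibly empty when i = j).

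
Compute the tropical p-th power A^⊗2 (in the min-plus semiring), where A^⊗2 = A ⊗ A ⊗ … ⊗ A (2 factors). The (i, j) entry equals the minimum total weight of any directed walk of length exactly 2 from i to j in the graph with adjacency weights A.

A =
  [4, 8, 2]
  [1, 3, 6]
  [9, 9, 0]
A^⊗2 =
  [8, 11, 2]
  [4, 6, 3]
  [9, 9, 0]

Each entry (A^⊗2)_ij equals the minimum over all length-2 walks i = v_0 → v_1 → … → v_2 = j of Σ_t A[v_t][v_{t+1}]. For example, for (i, j) = (0, 2) we minimise over 3 possible intermediate vertex sequences; the minimum is 2, attained along the walk 0 → 2 → 2.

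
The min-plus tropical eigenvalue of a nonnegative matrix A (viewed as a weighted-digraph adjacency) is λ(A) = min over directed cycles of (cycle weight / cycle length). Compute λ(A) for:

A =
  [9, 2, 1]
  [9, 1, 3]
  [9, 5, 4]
λ(A) = 1

Enumerate directed cycles and compute their means (weight / length). Sample:
  cycle 0 → 0: weight = 9, length = 1, mean = 9/1 ≈ 9.000
  cycle 1 → 1: weight = 1, length = 1, mean = 1/1 ≈ 1.000
  cycle 2 → 2: weight = 4, length = 1, mean = 4/1 ≈ 4.000
  cycle 0 → 1 → 0: weight = 11, length = 2, mean = 11/2 ≈ 5.500
  cycle 0 → 2 → 0: weight = 10, length = 2, mean = 10/2 ≈ 5.000
  cycle 1 → 0 → 1: weight = 11, length = 2, mean = 11/2 ≈ 5.500
Minimum mean = 1.000, attained e.g. along the cycle 1 → 1 with weight 1 and length 1. So λ(A) = 1/1 = 1.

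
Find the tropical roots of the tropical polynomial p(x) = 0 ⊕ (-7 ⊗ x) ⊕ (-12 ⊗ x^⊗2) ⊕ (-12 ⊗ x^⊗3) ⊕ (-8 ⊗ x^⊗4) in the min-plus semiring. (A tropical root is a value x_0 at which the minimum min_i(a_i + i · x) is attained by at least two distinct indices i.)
Roots: {-4, 0, 5, 7}

Each tropical root is a break point of the lower envelope of the lines y = a_i + i · x (there are 5 lines, with slopes 0, 1, ..., 4). Only the lines that attain the minimum somewhere contribute to roots; other lines are dominated. Here the surviving (envelope) indices are i = 4, i = 3, i = 2, i = 1, i = 0.
Intersections between consecutive envelope lines give the roots: for adjacent envelope indices i < j the intersection is x = (a_i − a_j) / (j − i). Reading off the sorted break points: {-4, 0, 5, 7}.
Verification: at each break x_0, at least two indices attain the minimum of min_i(a_i + i · x_0).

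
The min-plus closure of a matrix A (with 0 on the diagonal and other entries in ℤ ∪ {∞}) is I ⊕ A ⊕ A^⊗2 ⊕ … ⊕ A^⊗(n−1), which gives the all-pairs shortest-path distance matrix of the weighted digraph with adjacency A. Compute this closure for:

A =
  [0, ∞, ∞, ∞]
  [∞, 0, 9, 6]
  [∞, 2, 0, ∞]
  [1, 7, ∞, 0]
Closure =
  [0, ∞, ∞, ∞]
  [7, 0, 9, 6]
  [9, 2, 0, 8]
  [1, 7, 16, 0]

This is the Floyd-Warshall all-pairs shortest-path computation. For each intermediate vertex k = 0, 1, …, 3, update dist[i][j] ← min(dist[i][j], dist[i][k] + dist[k][j]). The final matrix gives, for each (i, j), the minimum total weight of any directed path from i to j (possibly empty when i = j).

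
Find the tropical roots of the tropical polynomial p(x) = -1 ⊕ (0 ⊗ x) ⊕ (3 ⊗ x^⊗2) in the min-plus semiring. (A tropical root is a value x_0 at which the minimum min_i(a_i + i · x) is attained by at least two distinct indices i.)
Roots: {-3, -1}

Each tropical root is a break point of the lower envelope of the lines y = a_i + i · x (there are 3 lines, with slopes 0, 1, ..., 2). Only the lines that attain the minimum somewhere contribute to roots; other lines are dominated. Here the surviving (envelope) indices are i = 2, i = 1, i = 0.
Intersections between consecutive envelope lines give the roots: for adjacent envelope indices i < j the intersection is x = (a_i − a_j) / (j − i). Reading off the sorted break points: {-3, -1}.
Verification: at each break x_0, at least two indices attain the minimum of min_i(a_i + i · x_0).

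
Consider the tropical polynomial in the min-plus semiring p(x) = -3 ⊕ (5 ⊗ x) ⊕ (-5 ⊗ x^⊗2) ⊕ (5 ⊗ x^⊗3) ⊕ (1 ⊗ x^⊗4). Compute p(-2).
p(-2) = -9

A tropical monomial a ⊗ x^⊗i evaluates to a + i · x. Evaluating each term at x = -2:
  Term 0 contributes -3 + 0 · -2 = -3
  Term 1 contributes 5 + 1 · -2 = 3
  Term 2 contributes -5 + 2 · -2 = -9
  Term 3 contributes 5 + 3 · -2 = -1
  Term 4 contributes 1 + 4 · -2 = -7
p(-2) = ⊕ of these = min[-3, 3, -9, -1, -7] = -9.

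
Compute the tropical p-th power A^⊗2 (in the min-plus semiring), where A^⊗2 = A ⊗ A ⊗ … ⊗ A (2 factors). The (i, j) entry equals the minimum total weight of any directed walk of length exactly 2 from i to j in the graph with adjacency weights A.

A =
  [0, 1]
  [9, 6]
A^⊗2 =
  [0, 1]
  [9, 10]

Each entry (A^⊗2)_ij equals the minimum over all length-2 walks i = v_0 → v_1 → … → v_2 = j of Σ_t A[v_t][v_{t+1}]. For example, for (i, j) = (0, 1) we minimise over 2 possible intermediate vertex sequences; the minimum is 1, attained along the walk 0 → 0 → 1.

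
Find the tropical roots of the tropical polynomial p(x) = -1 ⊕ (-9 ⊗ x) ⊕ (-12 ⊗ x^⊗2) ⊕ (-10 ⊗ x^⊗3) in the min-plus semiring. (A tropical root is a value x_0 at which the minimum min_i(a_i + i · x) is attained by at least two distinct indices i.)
Roots: {-2, 3, 8}

Each tropical root is a break point of the lower envelope of the lines y = a_i + i · x (there are 4 lines, with slopes 0, 1, ..., 3). Only the lines that attain the minimum somewhere contribute to roots; other lines are dominated. Here the surviving (envelope) indices are i = 3, i = 2, i = 1, i = 0.
Intersections between consecutive envelope lines give the roots: for adjacent envelope indices i < j the intersection is x = (a_i − a_j) / (j − i). Reading off the sorted break points: {-2, 3, 8}.
Verification: at each break x_0, at least two indices attain the minimum of min_i(a_i + i · x_0).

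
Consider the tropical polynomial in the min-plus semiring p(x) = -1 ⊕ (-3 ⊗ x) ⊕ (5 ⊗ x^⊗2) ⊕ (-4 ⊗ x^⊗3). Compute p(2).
p(2) = -1

A tropical monomial a ⊗ x^⊗i evaluates to a + i · x. Evaluating each term at x = 2:
  Term 0 contributes -1 + 0 · 2 = -1
  Term 1 contributes -3 + 1 · 2 = -1
  Term 2 contributes 5 + 2 · 2 = 9
  Term 3 contributes -4 + 3 · 2 = 2
p(2) = ⊕ of these = min[-1, -1, 9, 2] = -1.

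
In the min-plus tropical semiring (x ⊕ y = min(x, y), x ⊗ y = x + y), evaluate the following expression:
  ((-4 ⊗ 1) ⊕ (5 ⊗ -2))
((-4 ⊗ 1) ⊕ (5 ⊗ -2)) = -3

Expand innermost to outermost. Recall ⊕ takes the minimum of its arguments and ⊗ takes their sum. Working out the expression ((-4 ⊗ 1) ⊕ (5 ⊗ -2)) gives -3.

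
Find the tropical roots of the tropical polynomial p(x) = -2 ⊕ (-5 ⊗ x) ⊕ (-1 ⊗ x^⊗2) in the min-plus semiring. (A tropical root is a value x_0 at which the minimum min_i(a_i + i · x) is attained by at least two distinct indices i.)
Roots: {-4, 3}

Each tropical root is a break point of the lower envelope of the lines y = a_i + i · x (there are 3 lines, with slopes 0, 1, ..., 2). Only the lines that attain the minimum somewhere contribute to roots; other lines are dominated. Here the surviving (envelope) indices are i = 2, i = 1, i = 0.
Intersections between consecutive envelope lines give the roots: for adjacent envelope indices i < j the intersection is x = (a_i − a_j) / (j − i). Reading off the sorted break points: {-4, 3}.
Verification: at each break x_0, at least two indices attain the minimum of min_i(a_i + i · x_0).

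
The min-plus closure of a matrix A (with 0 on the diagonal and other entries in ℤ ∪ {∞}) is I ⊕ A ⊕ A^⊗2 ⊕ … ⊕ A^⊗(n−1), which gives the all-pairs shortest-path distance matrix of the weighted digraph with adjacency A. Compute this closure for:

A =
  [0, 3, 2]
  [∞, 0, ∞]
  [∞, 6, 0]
Closure =
  [0, 3, 2]
  [∞, 0, ∞]
  [∞, 6, 0]

This is the Floyd-Warshall all-pairs shortest-path computation. For each intermediate vertex k = 0, 1, …, 2, update dist[i][j] ← min(dist[i][j], dist[i][k] + dist[k][j]). The final matrix gives, for each (i, j), the minimum total weight of any directed path from i to j (possibly empty when i = j).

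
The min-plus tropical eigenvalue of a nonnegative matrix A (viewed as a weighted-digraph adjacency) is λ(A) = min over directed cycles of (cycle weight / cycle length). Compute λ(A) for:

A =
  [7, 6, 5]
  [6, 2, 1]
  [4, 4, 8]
λ(A) = 2

Enumerate directed cycles and compute their means (weight / length). Sample:
  cycle 0 → 0: weight = 7, length = 1, mean = 7/1 ≈ 7.000
  cycle 1 → 1: weight = 2, length = 1, mean = 2/1 ≈ 2.000
  cycle 2 → 2: weight = 8, length = 1, mean = 8/1 ≈ 8.000
  cycle 0 → 1 → 0: weight = 12, length = 2, mean = 12/2 ≈ 6.000
  cycle 0 → 2 → 0: weight = 9, length = 2, mean = 9/2 ≈ 4.500
  cycle 1 → 0 → 1: weight = 12, length = 2, mean = 12/2 ≈ 6.000
Minimum mean = 2.000, attained e.g. along the cycle 1 → 1 with weight 2 and length 1. So λ(A) = 2/1 = 2.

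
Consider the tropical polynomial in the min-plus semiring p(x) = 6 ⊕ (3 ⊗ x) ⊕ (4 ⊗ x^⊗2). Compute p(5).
p(5) = 6

A tropical monomial a ⊗ x^⊗i evaluates to a + i · x. Evaluating each term at x = 5:
  Term 0 contributes 6 + 0 · 5 = 6
  Term 1 contributes 3 + 1 · 5 = 8
  Term 2 contributes 4 + 2 · 5 = 14
p(5) = ⊕ of these = min[6, 8, 14] = 6.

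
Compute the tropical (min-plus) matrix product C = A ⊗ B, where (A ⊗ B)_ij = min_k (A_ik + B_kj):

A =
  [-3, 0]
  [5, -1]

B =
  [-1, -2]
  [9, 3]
A ⊗ B =
  [-4, -5]
  [4, 2]

Apply the min-plus product entry-by-entry:
  C[0][0] = min over k of (A[0][0] + B[0][0] = -3 + -1 = -4, A[0][1] + B[1][0] = 0 + 9 = 9) = -4 (attained at k = 0)
  C[0][1] = min over k of (A[0][0] + B[0][1] = -3 + -2 = -5, A[0][1] + B[1][1] = 0 + 3 = 3) = -5 (attained at k = 0)
  C[1][0] = min over k of (A[1][0] + B[0][0] = 5 + -1 = 4, A[1][1] + B[1][0] = -1 + 9 = 8) = 4 (attained at k = 0)
  C[1][1] = min over k of (A[1][0] + B[0][1] = 5 + -2 = 3, A[1][1] + B[1][1] = -1 + 3 = 2) = 2 (attained at k = 1)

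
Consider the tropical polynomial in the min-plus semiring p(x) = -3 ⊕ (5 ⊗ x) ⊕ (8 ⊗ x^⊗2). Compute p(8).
p(8) = -3

A tropical monomial a ⊗ x^⊗i evaluates to a + i · x. Evaluating each term at x = 8:
  Term 0 contributes -3 + 0 · 8 = -3
  Term 1 contributes 5 + 1 · 8 = 13
  Term 2 contributes 8 + 2 · 8 = 24
p(8) = ⊕ of these = min[-3, 13, 24] = -3.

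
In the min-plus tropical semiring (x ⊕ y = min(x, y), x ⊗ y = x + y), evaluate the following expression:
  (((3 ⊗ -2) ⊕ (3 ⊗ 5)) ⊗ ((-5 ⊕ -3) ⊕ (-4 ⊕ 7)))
(((3 ⊗ -2) ⊕ (3 ⊗ 5)) ⊗ ((-5 ⊕ -3) ⊕ (-4 ⊕ 7))) = -4

Expand innermost to outermost. Recall ⊕ takes the minimum of its arguments and ⊗ takes their sum. Working out the expression (((3 ⊗ -2) ⊕ (3 ⊗ 5)) ⊗ ((-5 ⊕ -3) ⊕ (-4 ⊕ 7))) gives -4.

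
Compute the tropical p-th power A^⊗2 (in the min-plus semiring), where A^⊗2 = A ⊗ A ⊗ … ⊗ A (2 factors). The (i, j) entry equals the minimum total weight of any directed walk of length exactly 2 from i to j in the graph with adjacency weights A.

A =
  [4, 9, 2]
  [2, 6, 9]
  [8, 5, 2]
A^⊗2 =
  [8, 7, 4]
  [6, 11, 4]
  [7, 7, 4]

Each entry (A^⊗2)_ij equals the minimum over all length-2 walks i = v_0 → v_1 → … → v_2 = j of Σ_t A[v_t][v_{t+1}]. For example, for (i, j) = (0, 2) we minimise over 3 possible intermediate vertex sequences; the minimum is 4, attained along the walk 0 → 2 → 2.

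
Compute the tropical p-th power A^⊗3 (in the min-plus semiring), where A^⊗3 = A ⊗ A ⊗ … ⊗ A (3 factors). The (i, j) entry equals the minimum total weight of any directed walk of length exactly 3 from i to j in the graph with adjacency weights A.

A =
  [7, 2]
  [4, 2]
A^⊗3 =
  [8, 6]
  [8, 6]

Each entry (A^⊗3)_ij equals the minimum over all length-3 walks i = v_0 → v_1 → … → v_3 = j of Σ_t A[v_t][v_{t+1}]. For example, for (i, j) = (0, 1) we minimise over 4 possible intermediate vertex sequences; the minimum is 6, attained along the walk 0 → 1 → 1 → 1.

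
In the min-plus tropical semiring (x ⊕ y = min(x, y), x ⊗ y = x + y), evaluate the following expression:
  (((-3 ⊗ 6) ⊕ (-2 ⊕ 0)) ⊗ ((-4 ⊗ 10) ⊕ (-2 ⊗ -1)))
(((-3 ⊗ 6) ⊕ (-2 ⊕ 0)) ⊗ ((-4 ⊗ 10) ⊕ (-2 ⊗ -1))) = -5

Expand innermost to outermost. Recall ⊕ takes the minimum of its arguments and ⊗ takes their sum. Working out the expression (((-3 ⊗ 6) ⊕ (-2 ⊕ 0)) ⊗ ((-4 ⊗ 10) ⊕ (-2 ⊗ -1))) gives -5.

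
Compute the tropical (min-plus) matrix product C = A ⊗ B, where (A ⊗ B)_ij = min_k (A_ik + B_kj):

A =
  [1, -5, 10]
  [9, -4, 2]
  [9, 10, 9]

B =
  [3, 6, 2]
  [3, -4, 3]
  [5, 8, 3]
A ⊗ B =
  [-2, -9, -2]
  [-1, -8, -1]
  [12, 6, 11]

Apply the min-plus product entry-by-entry:
  C[0][0] = min over k of (A[0][0] + B[0][0] = 1 + 3 = 4, A[0][1] + B[1][0] = -5 + 3 = -2, A[0][2] + B[2][0] = 10 + 5 = 15) = -2 (attained at k = 1)
  C[0][1] = min over k of (A[0][0] + B[0][1] = 1 + 6 = 7, A[0][1] + B[1][1] = -5 + -4 = -9, A[0][2] + B[2][1] = 10 + 8 = 18) = -9 (attained at k = 1)
  C[0][2] = min over k of (A[0][0] + B[0][2] = 1 + 2 = 3, A[0][1] + B[1][2] = -5 + 3 = -2, A[0][2] + B[2][2] = 10 + 3 = 13) = -2 (attained at k = 1)
  C[1][0] = min over k of (A[1][0] + B[0][0] = 9 + 3 = 12, A[1][1] + B[1][0] = -4 + 3 = -1, A[1][2] + B[2][0] = 2 + 5 = 7) = -1 (attained at k = 1)
  C[1][1] = min over k of (A[1][0] + B[0][1] = 9 + 6 = 15, A[1][1] + B[1][1] = -4 + -4 = -8, A[1][2] + B[2][1] = 2 + 8 = 10) = -8 (attained at k = 1)
  C[1][2] = min over k of (A[1][0] + B[0][2] = 9 + 2 = 11, A[1][1] + B[1][2] = -4 + 3 = -1, A[1][2] + B[2][2] = 2 + 3 = 5) = -1 (attained at k = 1)
  C[2][0] = min over k of (A[2][0] + B[0][0] = 9 + 3 = 12, A[2][1] + B[1][0] = 10 + 3 = 13, A[2][2] + B[2][0] = 9 + 5 = 14) = 12 (attained at k = 0)
  C[2][1] = min over k of (A[2][0] + B[0][1] = 9 + 6 = 15, A[2][1] + B[1][1] = 10 + -4 = 6, A[2][2] + B[2][1] = 9 + 8 = 17) = 6 (attained at k = 1)
  C[2][2] = min over k of (A[2][0] + B[0][2] = 9 + 2 = 11, A[2][1] + B[1][2] = 10 + 3 = 13, A[2][2] + B[2][2] = 9 + 3 = 12) = 11 (attained at k = 0)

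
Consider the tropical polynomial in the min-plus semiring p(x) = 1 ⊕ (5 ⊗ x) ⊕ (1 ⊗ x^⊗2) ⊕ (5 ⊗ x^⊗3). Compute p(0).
p(0) = 1

A tropical monomial a ⊗ x^⊗i evaluates to a + i · x. Evaluating each term at x = 0:
  Term 0 contributes 1 + 0 · 0 = 1
  Term 1 contributes 5 + 1 · 0 = 5
  Term 2 contributes 1 + 2 · 0 = 1
  Term 3 contributes 5 + 3 · 0 = 5
p(0) = ⊕ of these = min[1, 5, 1, 5] = 1.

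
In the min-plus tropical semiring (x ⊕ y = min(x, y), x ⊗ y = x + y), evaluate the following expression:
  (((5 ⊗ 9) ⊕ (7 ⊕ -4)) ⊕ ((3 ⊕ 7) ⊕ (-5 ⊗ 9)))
(((5 ⊗ 9) ⊕ (7 ⊕ -4)) ⊕ ((3 ⊕ 7) ⊕ (-5 ⊗ 9))) = -4

Expand innermost to outermost. Recall ⊕ takes the minimum of its arguments and ⊗ takes their sum. Working out the expression (((5 ⊗ 9) ⊕ (7 ⊕ -4)) ⊕ ((3 ⊕ 7) ⊕ (-5 ⊗ 9))) gives -4.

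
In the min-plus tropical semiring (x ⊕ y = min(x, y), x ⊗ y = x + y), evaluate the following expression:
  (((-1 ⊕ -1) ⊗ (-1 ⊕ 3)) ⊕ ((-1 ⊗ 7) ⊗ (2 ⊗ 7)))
(((-1 ⊕ -1) ⊗ (-1 ⊕ 3)) ⊕ ((-1 ⊗ 7) ⊗ (2 ⊗ 7))) = -2

Expand innermost to outermost. Recall ⊕ takes the minimum of its arguments and ⊗ takes their sum. Working out the expression (((-1 ⊕ -1) ⊗ (-1 ⊕ 3)) ⊕ ((-1 ⊗ 7) ⊗ (2 ⊗ 7))) gives -2.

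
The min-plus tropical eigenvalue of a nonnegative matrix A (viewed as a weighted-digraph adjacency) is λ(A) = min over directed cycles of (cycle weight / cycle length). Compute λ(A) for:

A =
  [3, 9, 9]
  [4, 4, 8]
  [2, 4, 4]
λ(A) = 3

Enumerate directed cycles and compute their means (weight / length). Sample:
  cycle 0 → 0: weight = 3, length = 1, mean = 3/1 ≈ 3.000
  cycle 1 → 1: weight = 4, length = 1, mean = 4/1 ≈ 4.000
  cycle 2 → 2: weight = 4, length = 1, mean = 4/1 ≈ 4.000
  cycle 0 → 1 → 0: weight = 13, length = 2, mean = 13/2 ≈ 6.500
  cycle 0 → 2 → 0: weight = 11, length = 2, mean = 11/2 ≈ 5.500
  cycle 1 → 0 → 1: weight = 13, length = 2, mean = 13/2 ≈ 6.500
Minimum mean = 3.000, attained e.g. along the cycle 0 → 0 with weight 3 and length 1. So λ(A) = 3/1 = 3.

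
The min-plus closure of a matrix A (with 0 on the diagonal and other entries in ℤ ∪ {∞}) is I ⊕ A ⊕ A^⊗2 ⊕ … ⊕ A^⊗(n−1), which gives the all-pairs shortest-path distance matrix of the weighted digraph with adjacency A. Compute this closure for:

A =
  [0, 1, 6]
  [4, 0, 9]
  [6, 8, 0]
Closure =
  [0, 1, 6]
  [4, 0, 9]
  [6, 7, 0]

This is the Floyd-Warshall all-pairs shortest-path computation. For each intermediate vertex k = 0, 1, …, 2, update dist[i][j] ← min(dist[i][j], dist[i][k] + dist[k][j]). The final matrix gives, for each (i, j), the minimum total weight of any directed path from i to j (possibly empty when i = j).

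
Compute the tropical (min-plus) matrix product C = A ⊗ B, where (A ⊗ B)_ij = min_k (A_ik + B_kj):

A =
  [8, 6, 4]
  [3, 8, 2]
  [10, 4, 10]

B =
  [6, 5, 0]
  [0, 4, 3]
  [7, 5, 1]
A ⊗ B =
  [6, 9, 5]
  [8, 7, 3]
  [4, 8, 7]

Apply the min-plus product entry-by-entry:
  C[0][0] = min over k of (A[0][0] + B[0][0] = 8 + 6 = 14, A[0][1] + B[1][0] = 6 + 0 = 6, A[0][2] + B[2][0] = 4 + 7 = 11) = 6 (attained at k = 1)
  C[0][1] = min over k of (A[0][0] + B[0][1] = 8 + 5 = 13, A[0][1] + B[1][1] = 6 + 4 = 10, A[0][2] + B[2][1] = 4 + 5 = 9) = 9 (attained at k = 2)
  C[0][2] = min over k of (A[0][0] + B[0][2] = 8 + 0 = 8, A[0][1] + B[1][2] = 6 + 3 = 9, A[0][2] + B[2][2] = 4 + 1 = 5) = 5 (attained at k = 2)
  C[1][0] = min over k of (A[1][0] + B[0][0] = 3 + 6 = 9, A[1][1] + B[1][0] = 8 + 0 = 8, A[1][2] + B[2][0] = 2 + 7 = 9) = 8 (attained at k = 1)
  C[1][1] = min over k of (A[1][0] + B[0][1] = 3 + 5 = 8, A[1][1] + B[1][1] = 8 + 4 = 12, A[1][2] + B[2][1] = 2 + 5 = 7) = 7 (attained at k = 2)
  C[1][2] = min over k of (A[1][0] + B[0][2] = 3 + 0 = 3, A[1][1] + B[1][2] = 8 + 3 = 11, A[1][2] + B[2][2] = 2 + 1 = 3) = 3 (attained at k = 0)
  C[2][0] = min over k of (A[2][0] + B[0][0] = 10 + 6 = 16, A[2][1] + B[1][0] = 4 + 0 = 4, A[2][2] + B[2][0] = 10 + 7 = 17) = 4 (attained at k = 1)
  C[2][1] = min over k of (A[2][0] + B[0][1] = 10 + 5 = 15, A[2][1] + B[1][1] = 4 + 4 = 8, A[2][2] + B[2][1] = 10 + 5 = 15) = 8 (attained at k = 1)
  C[2][2] = min over k of (A[2][0] + B[0][2] = 10 + 0 = 10, A[2][1] + B[1][2] = 4 + 3 = 7, A[2][2] + B[2][2] = 10 + 1 = 11) = 7 (attained at k = 1)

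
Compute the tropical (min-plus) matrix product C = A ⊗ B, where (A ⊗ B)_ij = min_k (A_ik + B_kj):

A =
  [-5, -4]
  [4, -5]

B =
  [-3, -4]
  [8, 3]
A ⊗ B =
  [-8, -9]
  [1, -2]

Apply the min-plus product entry-by-entry:
  C[0][0] = min over k of (A[0][0] + B[0][0] = -5 + -3 = -8, A[0][1] + B[1][0] = -4 + 8 = 4) = -8 (attained at k = 0)
  C[0][1] = min over k of (A[0][0] + B[0][1] = -5 + -4 = -9, A[0][1] + B[1][1] = -4 + 3 = -1) = -9 (attained at k = 0)
  C[1][0] = min over k of (A[1][0] + B[0][0] = 4 + -3 = 1, A[1][1] + B[1][0] = -5 + 8 = 3) = 1 (attained at k = 0)
  C[1][1] = min over k of (A[1][0] + B[0][1] = 4 + -4 = 0, A[1][1] + B[1][1] = -5 + 3 = -2) = -2 (attained at k = 1)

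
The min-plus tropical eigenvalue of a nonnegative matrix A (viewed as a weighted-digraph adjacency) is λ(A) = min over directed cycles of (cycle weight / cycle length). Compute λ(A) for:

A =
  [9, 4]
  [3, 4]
λ(A) = 7/2

Enumerate directed cycles and compute their means (weight / length). Sample:
  cycle 0 → 0: weight = 9, length = 1, mean = 9/1 ≈ 9.000
  cycle 1 → 1: weight = 4, length = 1, mean = 4/1 ≈ 4.000
  cycle 0 → 1 → 0: weight = 7, length = 2, mean = 7/2 ≈ 3.500
  cycle 1 → 0 → 1: weight = 7, length = 2, mean = 7/2 ≈ 3.500
Minimum mean = 3.500, attained e.g. along the cycle 0 → 1 → 0 with weight 7 and length 2. So λ(A) = 7/2 = 7/2.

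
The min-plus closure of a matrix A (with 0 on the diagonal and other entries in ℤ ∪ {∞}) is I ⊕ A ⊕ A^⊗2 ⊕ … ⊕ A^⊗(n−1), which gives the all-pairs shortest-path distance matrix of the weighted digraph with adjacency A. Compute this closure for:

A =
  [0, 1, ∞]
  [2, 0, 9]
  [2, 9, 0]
Closure =
  [0, 1, 10]
  [2, 0, 9]
  [2, 3, 0]

This is the Floyd-Warshall all-pairs shortest-path computation. For each intermediate vertex k = 0, 1, …, 2, update dist[i][j] ← min(dist[i][j], dist[i][k] + dist[k][j]). The final matrix gives, for each (i, j), the minimum total weight of any directed path from i to j (possibly empty when i = j).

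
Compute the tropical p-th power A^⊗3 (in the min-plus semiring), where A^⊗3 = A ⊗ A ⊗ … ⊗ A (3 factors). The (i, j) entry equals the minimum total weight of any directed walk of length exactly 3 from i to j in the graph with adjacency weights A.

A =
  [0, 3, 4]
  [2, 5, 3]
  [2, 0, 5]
A^⊗3 =
  [0, 3, 4]
  [2, 5, 6]
  [2, 3, 6]

Each entry (A^⊗3)_ij equals the minimum over all length-3 walks i = v_0 → v_1 → … → v_3 = j of Σ_t A[v_t][v_{t+1}]. For example, for (i, j) = (0, 2) we minimise over 9 possible intermediate vertex sequences; the minimum is 4, attained along the walk 0 → 0 → 0 → 2.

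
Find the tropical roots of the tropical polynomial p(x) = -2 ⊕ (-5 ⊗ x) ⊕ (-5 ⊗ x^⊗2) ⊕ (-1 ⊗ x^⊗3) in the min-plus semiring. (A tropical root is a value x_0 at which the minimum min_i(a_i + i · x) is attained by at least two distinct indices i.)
Roots: {-4, 0, 3}

Each tropical root is a break point of the lower envelope of the lines y = a_i + i · x (there are 4 lines, with slopes 0, 1, ..., 3). Only the lines that attain the minimum somewhere contribute to roots; other lines are dominated. Here the surviving (envelope) indices are i = 3, i = 2, i = 1, i = 0.
Intersections between consecutive envelope lines give the roots: for adjacent envelope indices i < j the intersection is x = (a_i − a_j) / (j − i). Reading off the sorted break points: {-4, 0, 3}.
Verification: at each break x_0, at least two indices attain the minimum of min_i(a_i + i · x_0).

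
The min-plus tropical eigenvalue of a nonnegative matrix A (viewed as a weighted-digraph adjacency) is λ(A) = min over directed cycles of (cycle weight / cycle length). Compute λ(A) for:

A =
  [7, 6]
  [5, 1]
λ(A) = 1

Enumerate directed cycles and compute their means (weight / length). Sample:
  cycle 0 → 0: weight = 7, length = 1, mean = 7/1 ≈ 7.000
  cycle 1 → 1: weight = 1, length = 1, mean = 1/1 ≈ 1.000
  cycle 0 → 1 → 0: weight = 11, length = 2, mean = 11/2 ≈ 5.500
  cycle 1 → 0 → 1: weight = 11, length = 2, mean = 11/2 ≈ 5.500
Minimum mean = 1.000, attained e.g. along the cycle 1 → 1 with weight 1 and length 1. So λ(A) = 1/1 = 1.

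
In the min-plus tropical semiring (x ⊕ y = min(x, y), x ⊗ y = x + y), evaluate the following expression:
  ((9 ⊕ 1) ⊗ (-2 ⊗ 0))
((9 ⊕ 1) ⊗ (-2 ⊗ 0)) = -1

Expand innermost to outermost. Recall ⊕ takes the minimum of its arguments and ⊗ takes their sum. Working out the expression ((9 ⊕ 1) ⊗ (-2 ⊗ 0)) gives -1.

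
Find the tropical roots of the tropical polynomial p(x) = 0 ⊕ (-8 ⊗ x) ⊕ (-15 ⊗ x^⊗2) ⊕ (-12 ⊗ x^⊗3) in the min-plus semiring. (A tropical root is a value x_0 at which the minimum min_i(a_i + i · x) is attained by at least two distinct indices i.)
Roots: {-3, 7, 8}

Each tropical root is a break point of the lower envelope of the lines y = a_i + i · x (there are 4 lines, with slopes 0, 1, ..., 3). Only the lines that attain the minimum somewhere contribute to roots; other lines are dominated. Here the surviving (envelope) indices are i = 3, i = 2, i = 1, i = 0.
Intersections between consecutive envelope lines give the roots: for adjacent envelope indices i < j the intersection is x = (a_i − a_j) / (j − i). Reading off the sorted break points: {-3, 7, 8}.
Verification: at each break x_0, at least two indices attain the minimum of min_i(a_i + i · x_0).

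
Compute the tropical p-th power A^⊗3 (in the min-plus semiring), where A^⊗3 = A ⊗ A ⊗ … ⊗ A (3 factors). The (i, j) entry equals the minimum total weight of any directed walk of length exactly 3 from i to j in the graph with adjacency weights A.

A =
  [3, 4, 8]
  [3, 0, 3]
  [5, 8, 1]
A^⊗3 =
  [7, 4, 7]
  [3, 0, 3]
  [7, 8, 3]

Each entry (A^⊗3)_ij equals the minimum over all length-3 walks i = v_0 → v_1 → … → v_3 = j of Σ_t A[v_t][v_{t+1}]. For example, for (i, j) = (0, 2) we minimise over 9 possible intermediate vertex sequences; the minimum is 7, attained along the walk 0 → 1 → 1 → 2.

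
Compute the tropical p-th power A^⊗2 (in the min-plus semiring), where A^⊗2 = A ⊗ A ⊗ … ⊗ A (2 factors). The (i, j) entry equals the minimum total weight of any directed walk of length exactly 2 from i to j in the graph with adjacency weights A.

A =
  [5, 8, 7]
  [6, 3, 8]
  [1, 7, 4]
A^⊗2 =
  [8, 11, 11]
  [9, 6, 11]
  [5, 9, 8]

Each entry (A^⊗2)_ij equals the minimum over all length-2 walks i = v_0 → v_1 → … → v_2 = j of Σ_t A[v_t][v_{t+1}]. For example, for (i, j) = (0, 2) we minimise over 3 possible intermediate vertex sequences; the minimum is 11, attained along the walk 0 → 2 → 2.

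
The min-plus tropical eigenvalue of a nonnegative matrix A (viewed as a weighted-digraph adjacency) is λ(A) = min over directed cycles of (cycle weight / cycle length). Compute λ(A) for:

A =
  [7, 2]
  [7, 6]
λ(A) = 9/2

Enumerate directed cycles and compute their means (weight / length). Sample:
  cycle 0 → 0: weight = 7, length = 1, mean = 7/1 ≈ 7.000
  cycle 1 → 1: weight = 6, length = 1, mean = 6/1 ≈ 6.000
  cycle 0 → 1 → 0: weight = 9, length = 2, mean = 9/2 ≈ 4.500
  cycle 1 → 0 → 1: weight = 9, length = 2, mean = 9/2 ≈ 4.500
Minimum mean = 4.500, attained e.g. along the cycle 0 → 1 → 0 with weight 9 and length 2. So λ(A) = 9/2 = 9/2.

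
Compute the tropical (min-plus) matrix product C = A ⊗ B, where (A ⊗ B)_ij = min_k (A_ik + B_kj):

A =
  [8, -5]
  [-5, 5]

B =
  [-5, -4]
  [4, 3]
A ⊗ B =
  [-1, -2]
  [-10, -9]

Apply the min-plus product entry-by-entry:
  C[0][0] = min over k of (A[0][0] + B[0][0] = 8 + -5 = 3, A[0][1] + B[1][0] = -5 + 4 = -1) = -1 (attained at k = 1)
  C[0][1] = min over k of (A[0][0] + B[0][1] = 8 + -4 = 4, A[0][1] + B[1][1] = -5 + 3 = -2) = -2 (attained at k = 1)
  C[1][0] = min over k of (A[1][0] + B[0][0] = -5 + -5 = -10, A[1][1] + B[1][0] = 5 + 4 = 9) = -10 (attained at k = 0)
  C[1][1] = min over k of (A[1][0] + B[0][1] = -5 + -4 = -9, A[1][1] + B[1][1] = 5 + 3 = 8) = -9 (attained at k = 0)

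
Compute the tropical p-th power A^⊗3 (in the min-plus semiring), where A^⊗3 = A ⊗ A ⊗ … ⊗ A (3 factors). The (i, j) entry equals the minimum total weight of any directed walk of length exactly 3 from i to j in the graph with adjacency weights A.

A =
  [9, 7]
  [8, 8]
A^⊗3 =
  [23, 22]
  [23, 23]

Each entry (A^⊗3)_ij equals the minimum over all length-3 walks i = v_0 → v_1 → … → v_3 = j of Σ_t A[v_t][v_{t+1}]. For example, for (i, j) = (0, 1) we minimise over 4 possible intermediate vertex sequences; the minimum is 22, attained along the walk 0 → 1 → 0 → 1.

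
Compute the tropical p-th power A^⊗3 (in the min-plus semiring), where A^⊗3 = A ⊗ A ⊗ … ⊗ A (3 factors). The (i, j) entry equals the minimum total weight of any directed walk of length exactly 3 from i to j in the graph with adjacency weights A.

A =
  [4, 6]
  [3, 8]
A^⊗3 =
  [12, 14]
  [11, 13]

Each entry (A^⊗3)_ij equals the minimum over all length-3 walks i = v_0 → v_1 → … → v_3 = j of Σ_t A[v_t][v_{t+1}]. For example, for (i, j) = (0, 1) we minimise over 4 possible intermediate vertex sequences; the minimum is 14, attained along the walk 0 → 0 → 0 → 1.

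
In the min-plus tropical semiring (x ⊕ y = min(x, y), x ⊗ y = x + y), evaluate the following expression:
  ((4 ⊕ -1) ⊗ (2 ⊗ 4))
((4 ⊕ -1) ⊗ (2 ⊗ 4)) = 5

Expand innermost to outermost. Recall ⊕ takes the minimum of its arguments and ⊗ takes their sum. Working out the expression ((4 ⊕ -1) ⊗ (2 ⊗ 4)) gives 5.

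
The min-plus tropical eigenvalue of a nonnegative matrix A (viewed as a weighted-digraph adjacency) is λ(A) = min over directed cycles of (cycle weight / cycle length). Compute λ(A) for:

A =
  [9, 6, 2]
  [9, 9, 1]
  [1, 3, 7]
λ(A) = 3/2

Enumerate directed cycles and compute their means (weight / length). Sample:
  cycle 0 → 0: weight = 9, length = 1, mean = 9/1 ≈ 9.000
  cycle 1 → 1: weight = 9, length = 1, mean = 9/1 ≈ 9.000
  cycle 2 → 2: weight = 7, length = 1, mean = 7/1 ≈ 7.000
  cycle 0 → 1 → 0: weight = 15, length = 2, mean = 15/2 ≈ 7.500
  cycle 0 → 2 → 0: weight = 3, length = 2, mean = 3/2 ≈ 1.500
  cycle 1 → 0 → 1: weight = 15, length = 2, mean = 15/2 ≈ 7.500
Minimum mean = 1.500, attained e.g. along the cycle 0 → 2 → 0 with weight 3 and length 2. So λ(A) = 3/2 = 3/2.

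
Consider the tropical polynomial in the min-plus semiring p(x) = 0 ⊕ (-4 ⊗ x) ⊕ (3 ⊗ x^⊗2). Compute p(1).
p(1) = -3

A tropical monomial a ⊗ x^⊗i evaluates to a + i · x. Evaluating each term at x = 1:
  Term 0 contributes 0 + 0 · 1 = 0
  Term 1 contributes -4 + 1 · 1 = -3
  Term 2 contributes 3 + 2 · 1 = 5
p(1) = ⊕ of these = min[0, -3, 5] = -3.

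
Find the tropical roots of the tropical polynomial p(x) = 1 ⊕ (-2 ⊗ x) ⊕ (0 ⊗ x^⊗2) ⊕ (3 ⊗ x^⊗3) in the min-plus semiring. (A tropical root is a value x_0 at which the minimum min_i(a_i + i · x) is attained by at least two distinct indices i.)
Roots: {-3, -2, 3}

Each tropical root is a break point of the lower envelope of the lines y = a_i + i · x (there are 4 lines, with slopes 0, 1, ..., 3). Only the lines that attain the minimum somewhere contribute to roots; other lines are dominated. Here the surviving (envelope) indices are i = 3, i = 2, i = 1, i = 0.
Intersections between consecutive envelope lines give the roots: for adjacent envelope indices i < j the intersection is x = (a_i − a_j) / (j − i). Reading off the sorted break points: {-3, -2, 3}.
Verification: at each break x_0, at least two indices attain the minimum of min_i(a_i + i · x_0).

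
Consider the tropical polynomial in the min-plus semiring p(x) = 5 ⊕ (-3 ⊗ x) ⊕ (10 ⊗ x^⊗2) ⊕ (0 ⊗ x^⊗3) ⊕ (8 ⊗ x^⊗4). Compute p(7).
p(7) = 4

A tropical monomial a ⊗ x^⊗i evaluates to a + i · x. Evaluating each term at x = 7:
  Term 0 contributes 5 + 0 · 7 = 5
  Term 1 contributes -3 + 1 · 7 = 4
  Term 2 contributes 10 + 2 · 7 = 24
  Term 3 contributes 0 + 3 · 7 = 21
  Term 4 contributes 8 + 4 · 7 = 36
p(7) = ⊕ of these = min[5, 4, 24, 21, 36] = 4.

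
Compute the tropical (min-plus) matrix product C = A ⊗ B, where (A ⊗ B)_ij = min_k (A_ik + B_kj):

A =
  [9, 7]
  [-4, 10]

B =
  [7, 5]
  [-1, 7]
A ⊗ B =
  [6, 14]
  [3, 1]

Apply the min-plus product entry-by-entry:
  C[0][0] = min over k of (A[0][0] + B[0][0] = 9 + 7 = 16, A[0][1] + B[1][0] = 7 + -1 = 6) = 6 (attained at k = 1)
  C[0][1] = min over k of (A[0][0] + B[0][1] = 9 + 5 = 14, A[0][1] + B[1][1] = 7 + 7 = 14) = 14 (attained at k = 0)
  C[1][0] = min over k of (A[1][0] + B[0][0] = -4 + 7 = 3, A[1][1] + B[1][0] = 10 + -1 = 9) = 3 (attained at k = 0)
  C[1][1] = min over k of (A[1][0] + B[0][1] = -4 + 5 = 1, A[1][1] + B[1][1] = 10 + 7 = 17) = 1 (attained at k = 0)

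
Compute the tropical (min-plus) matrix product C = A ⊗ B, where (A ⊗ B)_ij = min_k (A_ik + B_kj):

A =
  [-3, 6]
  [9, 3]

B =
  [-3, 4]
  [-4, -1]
A ⊗ B =
  [-6, 1]
  [-1, 2]

Apply the min-plus product entry-by-entry:
  C[0][0] = min over k of (A[0][0] + B[0][0] = -3 + -3 = -6, A[0][1] + B[1][0] = 6 + -4 = 2) = -6 (attained at k = 0)
  C[0][1] = min over k of (A[0][0] + B[0][1] = -3 + 4 = 1, A[0][1] + B[1][1] = 6 + -1 = 5) = 1 (attained at k = 0)
  C[1][0] = min over k of (A[1][0] + B[0][0] = 9 + -3 = 6, A[1][1] + B[1][0] = 3 + -4 = -1) = -1 (attained at k = 1)
  C[1][1] = min over k of (A[1][0] + B[0][1] = 9 + 4 = 13, A[1][1] + B[1][1] = 3 + -1 = 2) = 2 (attained at k = 1)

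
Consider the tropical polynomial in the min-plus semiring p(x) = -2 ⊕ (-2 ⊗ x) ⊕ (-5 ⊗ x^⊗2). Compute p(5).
p(5) = -2

A tropical monomial a ⊗ x^⊗i evaluates to a + i · x. Evaluating each term at x = 5:
  Term 0 contributes -2 + 0 · 5 = -2
  Term 1 contributes -2 + 1 · 5 = 3
  Term 2 contributes -5 + 2 · 5 = 5
p(5) = ⊕ of these = min[-2, 3, 5] = -2.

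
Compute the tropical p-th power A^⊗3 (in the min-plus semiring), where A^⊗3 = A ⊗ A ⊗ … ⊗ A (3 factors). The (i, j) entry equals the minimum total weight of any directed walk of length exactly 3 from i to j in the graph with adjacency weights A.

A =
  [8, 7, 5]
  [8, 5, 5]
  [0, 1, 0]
A^⊗3 =
  [5, 6, 5]
  [5, 6, 5]
  [0, 1, 0]

Each entry (A^⊗3)_ij equals the minimum over all length-3 walks i = v_0 → v_1 → … → v_3 = j of Σ_t A[v_t][v_{t+1}]. For example, for (i, j) = (0, 2) we minimise over 9 possible intermediate vertex sequences; the minimum is 5, attained along the walk 0 → 2 → 2 → 2.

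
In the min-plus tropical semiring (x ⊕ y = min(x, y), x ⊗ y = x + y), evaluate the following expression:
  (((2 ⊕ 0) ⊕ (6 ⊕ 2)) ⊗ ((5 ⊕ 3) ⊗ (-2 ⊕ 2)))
(((2 ⊕ 0) ⊕ (6 ⊕ 2)) ⊗ ((5 ⊕ 3) ⊗ (-2 ⊕ 2))) = 1

Expand innermost to outermost. Recall ⊕ takes the minimum of its arguments and ⊗ takes their sum. Working out the expression (((2 ⊕ 0) ⊕ (6 ⊕ 2)) ⊗ ((5 ⊕ 3) ⊗ (-2 ⊕ 2))) gives 1.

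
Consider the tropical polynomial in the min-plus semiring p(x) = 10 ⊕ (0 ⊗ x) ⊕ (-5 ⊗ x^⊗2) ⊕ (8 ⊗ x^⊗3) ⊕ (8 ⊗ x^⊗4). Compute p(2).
p(2) = -1

A tropical monomial a ⊗ x^⊗i evaluates to a + i · x. Evaluating each term at x = 2:
  Term 0 contributes 10 + 0 · 2 = 10
  Term 1 contributes 0 + 1 · 2 = 2
  Term 2 contributes -5 + 2 · 2 = -1
  Term 3 contributes 8 + 3 · 2 = 14
  Term 4 contributes 8 + 4 · 2 = 16
p(2) = ⊕ of these = min[10, 2, -1, 14, 16] = -1.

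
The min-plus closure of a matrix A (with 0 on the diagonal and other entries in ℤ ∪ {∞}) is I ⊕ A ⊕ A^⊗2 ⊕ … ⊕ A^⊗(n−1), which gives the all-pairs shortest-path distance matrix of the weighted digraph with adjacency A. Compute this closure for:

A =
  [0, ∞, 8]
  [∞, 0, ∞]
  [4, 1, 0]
Closure =
  [0, 9, 8]
  [∞, 0, ∞]
  [4, 1, 0]

This is the Floyd-Warshall all-pairs shortest-path computation. For each intermediate vertex k = 0, 1, …, 2, update dist[i][j] ← min(dist[i][j], dist[i][k] + dist[k][j]). The final matrix gives, for each (i, j), the minimum total weight of any directed path from i to j (possibly empty when i = j).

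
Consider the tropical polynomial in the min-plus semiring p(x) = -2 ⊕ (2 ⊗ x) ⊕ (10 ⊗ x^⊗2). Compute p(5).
p(5) = -2

A tropical monomial a ⊗ x^⊗i evaluates to a + i · x. Evaluating each term at x = 5:
  Term 0 contributes -2 + 0 · 5 = -2
  Term 1 contributes 2 + 1 · 5 = 7
  Term 2 contributes 10 + 2 · 5 = 20
p(5) = ⊕ of these = min[-2, 7, 20] = -2.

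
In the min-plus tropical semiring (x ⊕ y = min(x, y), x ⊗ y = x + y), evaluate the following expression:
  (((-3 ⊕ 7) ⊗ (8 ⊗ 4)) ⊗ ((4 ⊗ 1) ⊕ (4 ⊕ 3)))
(((-3 ⊕ 7) ⊗ (8 ⊗ 4)) ⊗ ((4 ⊗ 1) ⊕ (4 ⊕ 3))) = 12

Expand innermost to outermost. Recall ⊕ takes the minimum of its arguments and ⊗ takes their sum. Working out the expression (((-3 ⊕ 7) ⊗ (8 ⊗ 4)) ⊗ ((4 ⊗ 1) ⊕ (4 ⊕ 3))) gives 12.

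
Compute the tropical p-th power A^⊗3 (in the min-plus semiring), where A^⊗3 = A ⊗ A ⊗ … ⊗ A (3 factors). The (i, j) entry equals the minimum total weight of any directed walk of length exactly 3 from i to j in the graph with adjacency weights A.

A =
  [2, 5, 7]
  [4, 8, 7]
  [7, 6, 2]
A^⊗3 =
  [6, 9, 11]
  [8, 11, 11]
  [11, 10, 6]

Each entry (A^⊗3)_ij equals the minimum over all length-3 walks i = v_0 → v_1 → … → v_3 = j of Σ_t A[v_t][v_{t+1}]. For example, for (i, j) = (0, 2) we minimise over 9 possible intermediate vertex sequences; the minimum is 11, attained along the walk 0 → 0 → 0 → 2.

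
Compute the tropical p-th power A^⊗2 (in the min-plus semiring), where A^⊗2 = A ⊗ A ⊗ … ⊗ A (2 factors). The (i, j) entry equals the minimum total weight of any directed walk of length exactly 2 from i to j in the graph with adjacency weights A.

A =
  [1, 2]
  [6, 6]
A^⊗2 =
  [2, 3]
  [7, 8]

Each entry (A^⊗2)_ij equals the minimum over all length-2 walks i = v_0 → v_1 → … → v_2 = j of Σ_t A[v_t][v_{t+1}]. For example, for (i, j) = (0, 1) we minimise over 2 possible intermediate vertex sequences; the minimum is 3, attained along the walk 0 → 0 → 1.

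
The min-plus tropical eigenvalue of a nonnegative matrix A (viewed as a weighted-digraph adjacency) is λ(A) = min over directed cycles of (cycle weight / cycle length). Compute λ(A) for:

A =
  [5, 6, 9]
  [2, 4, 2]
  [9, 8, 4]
λ(A) = 4

Enumerate directed cycles and compute their means (weight / length). Sample:
  cycle 0 → 0: weight = 5, length = 1, mean = 5/1 ≈ 5.000
  cycle 1 → 1: weight = 4, length = 1, mean = 4/1 ≈ 4.000
  cycle 2 → 2: weight = 4, length = 1, mean = 4/1 ≈ 4.000
  cycle 0 → 1 → 0: weight = 8, length = 2, mean = 8/2 ≈ 4.000
  cycle 0 → 2 → 0: weight = 18, length = 2, mean = 18/2 ≈ 9.000
  cycle 1 → 0 → 1: weight = 8, length = 2, mean = 8/2 ≈ 4.000
Minimum mean = 4.000, attained e.g. along the cycle 1 → 1 with weight 4 and length 1. So λ(A) = 4/1 = 4.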